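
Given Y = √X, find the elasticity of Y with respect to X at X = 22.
Elasticity = 1/2

Elasticity = (dY/dX) · (X/Y)

dY/dX = 1/(2·√X)
At X = 22: dY/dX = √22/44, Y = √22

Elasticity = (√22/44) · (22 / (√22)) = 1/2

Interpretation: for a small percentage change in X, the percentage change in Y is approximately 0.50 times as large.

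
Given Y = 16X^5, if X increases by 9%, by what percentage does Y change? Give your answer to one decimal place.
53.9%

For Y = 16X^5:
If X → X(1 + 0.09)
Then Y → Y · (1 + 0.09)^5
     ≈ Y · 1.5386

Percentage change = ((1 + 0.09)^5 − 1) × 100% ≈ 53.9%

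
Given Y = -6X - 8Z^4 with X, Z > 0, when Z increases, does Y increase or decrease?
Y decreases

Taking the partial derivative:
∂Y/∂Z = -32Z^3

∂Y/∂Z = -32Z^3 < 0 (assuming positive values)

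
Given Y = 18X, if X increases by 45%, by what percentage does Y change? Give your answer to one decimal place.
45.0%

For Y = 18X:
If X → X(1 + 0.45)
Then Y → Y · (1 + 0.45)^1
     = Y · 1.4500

Percentage change = ((1 + 0.45)^1 − 1) × 100% = 45.0%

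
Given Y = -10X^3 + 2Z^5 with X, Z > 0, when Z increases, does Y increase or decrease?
Y increases

Taking the partial derivative:
∂Y/∂Z = 10Z^4

∂Y/∂Z = 10Z^4 > 0 (assuming positive values)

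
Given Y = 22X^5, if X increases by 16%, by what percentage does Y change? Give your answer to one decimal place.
110.0%

For Y = 22X^5:
If X → X(1 + 0.16)
Then Y → Y · (1 + 0.16)^5
     ≈ Y · 2.1003

Percentage change = ((1 + 0.16)^5 − 1) × 100% ≈ 110.0%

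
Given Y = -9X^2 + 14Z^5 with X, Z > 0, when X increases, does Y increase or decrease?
Y decreases

Taking the partial derivative:
∂Y/∂X = -18X

∂Y/∂X = -18X < 0 (assuming positive values)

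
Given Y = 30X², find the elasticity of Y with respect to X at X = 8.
Elasticity = 2

Elasticity = (dY/dX) · (X/Y)

dY/dX = 60·X
At X = 8: dY/dX = 480, Y = 1920

Elasticity = 480 · (8 / 1920) = 2

Interpretation: for a small percentage change in X, the percentage change in Y is approximately 2.00 times as large.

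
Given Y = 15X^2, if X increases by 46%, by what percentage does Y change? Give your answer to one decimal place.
113.2%

For Y = 15X^2:
If X → X(1 + 0.46)
Then Y → Y · (1 + 0.46)^2
     = Y · 2.1316

Percentage change = ((1 + 0.46)^2 − 1) × 100% ≈ 113.2%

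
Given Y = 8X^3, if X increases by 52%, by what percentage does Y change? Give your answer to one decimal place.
251.2%

For Y = 8X^3:
If X → X(1 + 0.52)
Then Y → Y · (1 + 0.52)^3
     ≈ Y · 3.5118

Percentage change = ((1 + 0.52)^3 − 1) × 100% ≈ 251.2%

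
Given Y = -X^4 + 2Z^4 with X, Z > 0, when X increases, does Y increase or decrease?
Y decreases

Taking the partial derivative:
∂Y/∂X = -4X^3

∂Y/∂X = -4X^3 < 0 (assuming positive values)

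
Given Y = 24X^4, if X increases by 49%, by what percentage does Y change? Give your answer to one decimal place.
392.9%

For Y = 24X^4:
If X → X(1 + 0.49)
Then Y → Y · (1 + 0.49)^4
     ≈ Y · 4.9288

Percentage change = ((1 + 0.49)^4 − 1) × 100% ≈ 392.9%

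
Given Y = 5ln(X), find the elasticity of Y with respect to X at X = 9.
Elasticity = 1/ln(9) ≈ 0.4551

Elasticity = (dY/dX) · (X/Y)

dY/dX = 5/X
At X = 9: dY/dX = 5/9, Y = 5·ln(9)

Elasticity = (5/9) · (9 / (5·ln(9))) = 1/ln(9) ≈ 0.4551

Interpretation: for a small percentage change in X, the percentage change in Y is approximately 0.46 times as large.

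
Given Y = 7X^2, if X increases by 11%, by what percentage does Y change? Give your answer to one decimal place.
23.2%

For Y = 7X^2:
If X → X(1 + 0.11)
Then Y → Y · (1 + 0.11)^2
     = Y · 1.2321

Percentage change = ((1 + 0.11)^2 − 1) × 100% ≈ 23.2%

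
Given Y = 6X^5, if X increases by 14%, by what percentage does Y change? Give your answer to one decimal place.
92.5%

For Y = 6X^5:
If X → X(1 + 0.14)
Then Y → Y · (1 + 0.14)^5
     ≈ Y · 1.9254

Percentage change = ((1 + 0.14)^5 − 1) × 100% ≈ 92.5%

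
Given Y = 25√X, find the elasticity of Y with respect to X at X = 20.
Elasticity = 1/2

Elasticity = (dY/dX) · (X/Y)

dY/dX = 25/(2·√X)
At X = 20: dY/dX = 5·√5/4, Y = 50·√5

Elasticity = (5·√5/4) · (20 / (50·√5)) = 1/2

Interpretation: for a small percentage change in X, the percentage change in Y is approximately 0.50 times as large.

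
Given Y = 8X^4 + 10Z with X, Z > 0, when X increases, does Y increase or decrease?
Y increases

Taking the partial derivative:
∂Y/∂X = 32X^3

∂Y/∂X = 32X^3 > 0 (assuming positive values)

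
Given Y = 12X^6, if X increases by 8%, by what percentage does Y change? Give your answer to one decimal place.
58.7%

For Y = 12X^6:
If X → X(1 + 0.08)
Then Y → Y · (1 + 0.08)^6
     ≈ Y · 1.5869

Percentage change = ((1 + 0.08)^6 − 1) × 100% ≈ 58.7%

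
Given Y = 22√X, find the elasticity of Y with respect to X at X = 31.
Elasticity = 1/2

Elasticity = (dY/dX) · (X/Y)

dY/dX = 11/√X
At X = 31: dY/dX = 11·√31/31, Y = 22·√31

Elasticity = (11·√31/31) · (31 / (22·√31)) = 1/2

Interpretation: for a small percentage change in X, the percentage change in Y is approximately 0.50 times as large.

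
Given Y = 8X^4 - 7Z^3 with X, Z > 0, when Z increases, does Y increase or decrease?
Y decreases

Taking the partial derivative:
∂Y/∂Z = -21Z^2

∂Y/∂Z = -21Z^2 < 0 (assuming positive values)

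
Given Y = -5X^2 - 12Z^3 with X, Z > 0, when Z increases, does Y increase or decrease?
Y decreases

Taking the partial derivative:
∂Y/∂Z = -36Z^2

∂Y/∂Z = -36Z^2 < 0 (assuming positive values)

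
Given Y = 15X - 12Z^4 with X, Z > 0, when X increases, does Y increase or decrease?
Y increases

Taking the partial derivative:
∂Y/∂X = 15

∂Y/∂X = 15 > 0 (assuming positive values)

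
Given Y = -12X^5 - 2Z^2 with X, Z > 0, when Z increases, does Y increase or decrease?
Y decreases

Taking the partial derivative:
∂Y/∂Z = -4Z

∂Y/∂Z = -4Z < 0 (assuming positive values)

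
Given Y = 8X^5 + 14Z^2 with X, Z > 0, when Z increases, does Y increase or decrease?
Y increases

Taking the partial derivative:
∂Y/∂Z = 28Z

∂Y/∂Z = 28Z > 0 (assuming positive values)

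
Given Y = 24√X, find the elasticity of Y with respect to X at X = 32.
Elasticity = 1/2

Elasticity = (dY/dX) · (X/Y)

dY/dX = 12/√X
At X = 32: dY/dX = 3·√2/2, Y = 96·√2

Elasticity = (3·√2/2) · (32 / (96·√2)) = 1/2

Interpretation: for a small percentage change in X, the percentage change in Y is approximately 0.50 times as large.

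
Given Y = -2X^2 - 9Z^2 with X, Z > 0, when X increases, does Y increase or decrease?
Y decreases

Taking the partial derivative:
∂Y/∂X = -4X

∂Y/∂X = -4X < 0 (assuming positive values)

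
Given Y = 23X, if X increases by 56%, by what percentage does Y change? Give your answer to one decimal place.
56.0%

For Y = 23X:
If X → X(1 + 0.56)
Then Y → Y · (1 + 0.56)^1
     = Y · 1.5600

Percentage change = ((1 + 0.56)^1 − 1) × 100% = 56.0%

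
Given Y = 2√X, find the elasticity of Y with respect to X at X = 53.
Elasticity = 1/2

Elasticity = (dY/dX) · (X/Y)

dY/dX = 1/√X
At X = 53: dY/dX = √53/53, Y = 2·√53

Elasticity = (√53/53) · (53 / (2·√53)) = 1/2

Interpretation: for a small percentage change in X, the percentage change in Y is approximately 0.50 times as large.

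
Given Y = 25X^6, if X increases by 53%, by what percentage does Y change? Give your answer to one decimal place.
1182.8%

For Y = 25X^6:
If X → X(1 + 0.53)
Then Y → Y · (1 + 0.53)^6
     ≈ Y · 12.8277

Percentage change = ((1 + 0.53)^6 − 1) × 100% ≈ 1182.8%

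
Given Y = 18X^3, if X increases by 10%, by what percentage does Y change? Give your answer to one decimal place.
33.1%

For Y = 18X^3:
If X → X(1 + 0.1)
Then Y → Y · (1 + 0.1)^3
     = Y · 1.3310

Percentage change = ((1 + 0.1)^3 − 1) × 100% = 33.1%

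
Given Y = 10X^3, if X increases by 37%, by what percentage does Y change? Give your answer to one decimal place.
157.1%

For Y = 10X^3:
If X → X(1 + 0.37)
Then Y → Y · (1 + 0.37)^3
     ≈ Y · 2.5714

Percentage change = ((1 + 0.37)^3 − 1) × 100% ≈ 157.1%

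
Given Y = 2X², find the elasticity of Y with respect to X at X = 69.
Elasticity = 2

Elasticity = (dY/dX) · (X/Y)

dY/dX = 4·X
At X = 69: dY/dX = 276, Y = 9522

Elasticity = 276 · (69 / 9522) = 2

Interpretation: for a small percentage change in X, the percentage change in Y is approximately 2.00 times as large.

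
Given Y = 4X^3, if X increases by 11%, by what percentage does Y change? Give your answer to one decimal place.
36.8%

For Y = 4X^3:
If X → X(1 + 0.11)
Then Y → Y · (1 + 0.11)^3
     ≈ Y · 1.3676

Percentage change = ((1 + 0.11)^3 − 1) × 100% ≈ 36.8%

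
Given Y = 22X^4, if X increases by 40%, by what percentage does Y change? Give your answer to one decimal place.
284.2%

For Y = 22X^4:
If X → X(1 + 0.4)
Then Y → Y · (1 + 0.4)^4
     = Y · 3.8416

Percentage change = ((1 + 0.4)^4 − 1) × 100% ≈ 284.2%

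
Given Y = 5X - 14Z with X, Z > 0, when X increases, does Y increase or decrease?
Y increases

Taking the partial derivative:
∂Y/∂X = 5

∂Y/∂X = 5 > 0 (assuming positive values)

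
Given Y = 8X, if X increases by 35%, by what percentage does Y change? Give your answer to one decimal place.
35.0%

For Y = 8X:
If X → X(1 + 0.35)
Then Y → Y · (1 + 0.35)^1
     = Y · 1.3500

Percentage change = ((1 + 0.35)^1 − 1) × 100% = 35.0%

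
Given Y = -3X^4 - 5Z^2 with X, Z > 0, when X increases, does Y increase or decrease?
Y decreases

Taking the partial derivative:
∂Y/∂X = -12X^3

∂Y/∂X = -12X^3 < 0 (assuming positive values)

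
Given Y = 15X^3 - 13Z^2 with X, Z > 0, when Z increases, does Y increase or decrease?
Y decreases

Taking the partial derivative:
∂Y/∂Z = -26Z

∂Y/∂Z = -26Z < 0 (assuming positive values)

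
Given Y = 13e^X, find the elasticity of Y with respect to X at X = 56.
Elasticity = 56

Elasticity = (dY/dX) · (X/Y)

dY/dX = 13·e^X
At X = 56: dY/dX = 13·e^56, Y = 13·e^56

Elasticity = (13·e^56) · (56 / (13·e^56)) = 56

Interpretation: for a small percentage change in X, the percentage change in Y is approximately 56.00 times as large.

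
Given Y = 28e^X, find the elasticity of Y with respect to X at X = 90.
Elasticity = 90

Elasticity = (dY/dX) · (X/Y)

dY/dX = 28·e^X
At X = 90: dY/dX = 28·e^90, Y = 28·e^90

Elasticity = (28·e^90) · (90 / (28·e^90)) = 90

Interpretation: for a small percentage change in X, the percentage change in Y is approximately 90.00 times as large.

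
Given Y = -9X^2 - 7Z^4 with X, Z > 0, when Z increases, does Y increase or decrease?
Y decreases

Taking the partial derivative:
∂Y/∂Z = -28Z^3

∂Y/∂Z = -28Z^3 < 0 (assuming positive values)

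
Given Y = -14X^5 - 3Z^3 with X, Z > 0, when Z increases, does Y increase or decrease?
Y decreases

Taking the partial derivative:
∂Y/∂Z = -9Z^2

∂Y/∂Z = -9Z^2 < 0 (assuming positive values)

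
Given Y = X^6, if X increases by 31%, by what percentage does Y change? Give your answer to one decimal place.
405.4%

For Y = X^6:
If X → X(1 + 0.31)
Then Y → Y · (1 + 0.31)^6
     ≈ Y · 5.0539

Percentage change = ((1 + 0.31)^6 − 1) × 100% ≈ 405.4%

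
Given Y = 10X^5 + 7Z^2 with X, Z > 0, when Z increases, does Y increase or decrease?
Y increases

Taking the partial derivative:
∂Y/∂Z = 14Z

∂Y/∂Z = 14Z > 0 (assuming positive values)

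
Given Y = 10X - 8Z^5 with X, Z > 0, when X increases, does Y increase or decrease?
Y increases

Taking the partial derivative:
∂Y/∂X = 10

∂Y/∂X = 10 > 0 (assuming positive values)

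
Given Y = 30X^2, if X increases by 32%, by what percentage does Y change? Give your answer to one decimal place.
74.2%

For Y = 30X^2:
If X → X(1 + 0.32)
Then Y → Y · (1 + 0.32)^2
     = Y · 1.7424

Percentage change = ((1 + 0.32)^2 − 1) × 100% ≈ 74.2%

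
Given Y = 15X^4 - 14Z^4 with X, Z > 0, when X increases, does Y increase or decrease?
Y increases

Taking the partial derivative:
∂Y/∂X = 60X^3

∂Y/∂X = 60X^3 > 0 (assuming positive values)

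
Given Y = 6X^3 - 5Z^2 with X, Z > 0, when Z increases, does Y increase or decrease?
Y decreases

Taking the partial derivative:
∂Y/∂Z = -10Z

∂Y/∂Z = -10Z < 0 (assuming positive values)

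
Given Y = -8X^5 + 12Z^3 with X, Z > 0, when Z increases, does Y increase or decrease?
Y increases

Taking the partial derivative:
∂Y/∂Z = 36Z^2

∂Y/∂Z = 36Z^2 > 0 (assuming positive values)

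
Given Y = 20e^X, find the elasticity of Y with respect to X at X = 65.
Elasticity = 65

Elasticity = (dY/dX) · (X/Y)

dY/dX = 20·e^X
At X = 65: dY/dX = 20·e^65, Y = 20·e^65

Elasticity = (20·e^65) · (65 / (20·e^65)) = 65

Interpretation: for a small percentage change in X, the percentage change in Y is approximately 65.00 times as large.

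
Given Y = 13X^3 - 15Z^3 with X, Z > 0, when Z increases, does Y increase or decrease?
Y decreases

Taking the partial derivative:
∂Y/∂Z = -45Z^2

∂Y/∂Z = -45Z^2 < 0 (assuming positive values)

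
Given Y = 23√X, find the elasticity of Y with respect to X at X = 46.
Elasticity = 1/2

Elasticity = (dY/dX) · (X/Y)

dY/dX = 23/(2·√X)
At X = 46: dY/dX = √46/4, Y = 23·√46

Elasticity = (√46/4) · (46 / (23·√46)) = 1/2

Interpretation: for a small percentage change in X, the percentage change in Y is approximately 0.50 times as large.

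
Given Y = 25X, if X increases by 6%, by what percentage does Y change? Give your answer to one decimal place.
6.0%

For Y = 25X:
If X → X(1 + 0.06)
Then Y → Y · (1 + 0.06)^1
     = Y · 1.0600

Percentage change = ((1 + 0.06)^1 − 1) × 100% = 6.0%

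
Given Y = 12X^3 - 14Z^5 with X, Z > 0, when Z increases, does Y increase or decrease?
Y decreases

Taking the partial derivative:
∂Y/∂Z = -70Z^4

∂Y/∂Z = -70Z^4 < 0 (assuming positive values)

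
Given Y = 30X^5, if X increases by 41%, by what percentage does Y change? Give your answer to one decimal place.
457.3%

For Y = 30X^5:
If X → X(1 + 0.41)
Then Y → Y · (1 + 0.41)^5
     ≈ Y · 5.5731

Percentage change = ((1 + 0.41)^5 − 1) × 100% ≈ 457.3%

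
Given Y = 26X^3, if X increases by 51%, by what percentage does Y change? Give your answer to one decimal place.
244.3%

For Y = 26X^3:
If X → X(1 + 0.51)
Then Y → Y · (1 + 0.51)^3
     ≈ Y · 3.4430

Percentage change = ((1 + 0.51)^3 − 1) × 100% ≈ 244.3%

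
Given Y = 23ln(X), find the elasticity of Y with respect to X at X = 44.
Elasticity = 1/ln(44) ≈ 0.2643

Elasticity = (dY/dX) · (X/Y)

dY/dX = 23/X
At X = 44: dY/dX = 23/44, Y = 23·ln(44)

Elasticity = (23/44) · (44 / (23·ln(44))) = 1/ln(44) ≈ 0.2643

Interpretation: for a small percentage change in X, the percentage change in Y is approximately 0.26 times as large.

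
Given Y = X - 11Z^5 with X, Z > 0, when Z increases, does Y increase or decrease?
Y decreases

Taking the partial derivative:
∂Y/∂Z = -55Z^4

∂Y/∂Z = -55Z^4 < 0 (assuming positive values)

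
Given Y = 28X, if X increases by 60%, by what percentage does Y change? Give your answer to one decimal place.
60.0%

For Y = 28X:
If X → X(1 + 0.6)
Then Y → Y · (1 + 0.6)^1
     = Y · 1.6000

Percentage change = ((1 + 0.6)^1 − 1) × 100% = 60.0%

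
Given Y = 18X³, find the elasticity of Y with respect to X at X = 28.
Elasticity = 3

Elasticity = (dY/dX) · (X/Y)

dY/dX = 54·X²
At X = 28: dY/dX = 42336, Y = 395136

Elasticity = 42336 · (28 / 395136) = 3

Interpretation: for a small percentage change in X, the percentage change in Y is approximately 3.00 times as large.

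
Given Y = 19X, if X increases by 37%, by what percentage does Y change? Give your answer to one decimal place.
37.0%

For Y = 19X:
If X → X(1 + 0.37)
Then Y → Y · (1 + 0.37)^1
     = Y · 1.3700

Percentage change = ((1 + 0.37)^1 − 1) × 100% = 37.0%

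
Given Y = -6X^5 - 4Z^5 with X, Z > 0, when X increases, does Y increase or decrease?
Y decreases

Taking the partial derivative:
∂Y/∂X = -30X^4

∂Y/∂X = -30X^4 < 0 (assuming positive values)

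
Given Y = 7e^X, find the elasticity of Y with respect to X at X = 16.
Elasticity = 16

Elasticity = (dY/dX) · (X/Y)

dY/dX = 7·e^X
At X = 16: dY/dX = 7·e^16, Y = 7·e^16

Elasticity = (7·e^16) · (16 / (7·e^16)) = 16

Interpretation: for a small percentage change in X, the percentage change in Y is approximately 16.00 times as large.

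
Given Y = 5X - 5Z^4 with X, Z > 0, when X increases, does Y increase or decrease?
Y increases

Taking the partial derivative:
∂Y/∂X = 5

∂Y/∂X = 5 > 0 (assuming positive values)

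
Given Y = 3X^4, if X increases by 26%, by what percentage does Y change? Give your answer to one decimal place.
152.0%

For Y = 3X^4:
If X → X(1 + 0.26)
Then Y → Y · (1 + 0.26)^4
     ≈ Y · 2.5205

Percentage change = ((1 + 0.26)^4 − 1) × 100% ≈ 152.0%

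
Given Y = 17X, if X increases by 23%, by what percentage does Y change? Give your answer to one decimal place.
23.0%

For Y = 17X:
If X → X(1 + 0.23)
Then Y → Y · (1 + 0.23)^1
     = Y · 1.2300

Percentage change = ((1 + 0.23)^1 − 1) × 100% = 23.0%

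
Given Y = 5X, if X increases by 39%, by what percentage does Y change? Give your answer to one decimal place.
39.0%

For Y = 5X:
If X → X(1 + 0.39)
Then Y → Y · (1 + 0.39)^1
     = Y · 1.3900

Percentage change = ((1 + 0.39)^1 − 1) × 100% = 39.0%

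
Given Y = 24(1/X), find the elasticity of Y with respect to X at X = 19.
Elasticity = -1

Elasticity = (dY/dX) · (X/Y)

dY/dX = -24/X²
At X = 19: dY/dX = -24/361, Y = 24/19

Elasticity = (-24/361) · (19 / (24/19)) = -1

Interpretation: for a small percentage change in X, the percentage change in Y is approximately -1.00 times as large.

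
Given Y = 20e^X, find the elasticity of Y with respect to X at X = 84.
Elasticity = 84

Elasticity = (dY/dX) · (X/Y)

dY/dX = 20·e^X
At X = 84: dY/dX = 20·e^84, Y = 20·e^84

Elasticity = (20·e^84) · (84 / (20·e^84)) = 84

Interpretation: for a small percentage change in X, the percentage change in Y is approximately 84.00 times as large.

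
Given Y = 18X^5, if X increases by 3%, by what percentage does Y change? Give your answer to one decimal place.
15.9%

For Y = 18X^5:
If X → X(1 + 0.03)
Then Y → Y · (1 + 0.03)^5
     ≈ Y · 1.1593

Percentage change = ((1 + 0.03)^5 − 1) × 100% ≈ 15.9%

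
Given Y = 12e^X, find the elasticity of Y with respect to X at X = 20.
Elasticity = 20

Elasticity = (dY/dX) · (X/Y)

dY/dX = 12·e^X
At X = 20: dY/dX = 12·e^20, Y = 12·e^20

Elasticity = (12·e^20) · (20 / (12·e^20)) = 20

Interpretation: for a small percentage change in X, the percentage change in Y is approximately 20.00 times as large.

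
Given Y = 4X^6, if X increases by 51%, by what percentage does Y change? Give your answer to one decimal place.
1085.4%

For Y = 4X^6:
If X → X(1 + 0.51)
Then Y → Y · (1 + 0.51)^6
     ≈ Y · 11.8539

Percentage change = ((1 + 0.51)^6 − 1) × 100% ≈ 1085.4%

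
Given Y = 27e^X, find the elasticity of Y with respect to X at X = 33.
Elasticity = 33

Elasticity = (dY/dX) · (X/Y)

dY/dX = 27·e^X
At X = 33: dY/dX = 27·e^33, Y = 27·e^33

Elasticity = (27·e^33) · (33 / (27·e^33)) = 33

Interpretation: for a small percentage change in X, the percentage change in Y is approximately 33.00 times as large.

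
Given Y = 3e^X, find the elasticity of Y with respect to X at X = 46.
Elasticity = 46

Elasticity = (dY/dX) · (X/Y)

dY/dX = 3·e^X
At X = 46: dY/dX = 3·e^46, Y = 3·e^46

Elasticity = (3·e^46) · (46 / (3·e^46)) = 46

Interpretation: for a small percentage change in X, the percentage change in Y is approximately 46.00 times as large.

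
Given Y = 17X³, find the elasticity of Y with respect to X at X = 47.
Elasticity = 3

Elasticity = (dY/dX) · (X/Y)

dY/dX = 51·X²
At X = 47: dY/dX = 112659, Y = 1764991

Elasticity = 112659 · (47 / 1764991) = 3

Interpretation: for a small percentage change in X, the percentage change in Y is approximately 3.00 times as large.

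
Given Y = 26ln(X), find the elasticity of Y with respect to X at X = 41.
Elasticity = 1/ln(41) ≈ 0.2693

Elasticity = (dY/dX) · (X/Y)

dY/dX = 26/X
At X = 41: dY/dX = 26/41, Y = 26·ln(41)

Elasticity = (26/41) · (41 / (26·ln(41))) = 1/ln(41) ≈ 0.2693

Interpretation: for a small percentage change in X, the percentage change in Y is approximately 0.27 times as large.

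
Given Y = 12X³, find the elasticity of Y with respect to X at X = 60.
Elasticity = 3

Elasticity = (dY/dX) · (X/Y)

dY/dX = 36·X²
At X = 60: dY/dX = 129600, Y = 2592000

Elasticity = 129600 · (60 / 2592000) = 3

Interpretation: for a small percentage change in X, the percentage change in Y is approximately 3.00 times as large.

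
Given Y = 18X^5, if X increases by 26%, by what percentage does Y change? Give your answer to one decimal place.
217.6%

For Y = 18X^5:
If X → X(1 + 0.26)
Then Y → Y · (1 + 0.26)^5
     ≈ Y · 3.1758

Percentage change = ((1 + 0.26)^5 − 1) × 100% ≈ 217.6%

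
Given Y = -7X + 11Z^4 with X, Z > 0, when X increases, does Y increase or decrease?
Y decreases

Taking the partial derivative:
∂Y/∂X = -7

∂Y/∂X = -7 < 0 (assuming positive values)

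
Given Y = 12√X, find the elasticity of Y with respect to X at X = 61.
Elasticity = 1/2

Elasticity = (dY/dX) · (X/Y)

dY/dX = 6/√X
At X = 61: dY/dX = 6·√61/61, Y = 12·√61

Elasticity = (6·√61/61) · (61 / (12·√61)) = 1/2

Interpretation: for a small percentage change in X, the percentage change in Y is approximately 0.50 times as large.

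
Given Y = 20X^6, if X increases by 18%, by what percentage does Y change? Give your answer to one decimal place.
170.0%

For Y = 20X^6:
If X → X(1 + 0.18)
Then Y → Y · (1 + 0.18)^6
     ≈ Y · 2.6996

Percentage change = ((1 + 0.18)^6 − 1) × 100% ≈ 170.0%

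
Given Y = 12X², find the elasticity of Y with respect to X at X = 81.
Elasticity = 2

Elasticity = (dY/dX) · (X/Y)

dY/dX = 24·X
At X = 81: dY/dX = 1944, Y = 78732

Elasticity = 1944 · (81 / 78732) = 2

Interpretation: for a small percentage change in X, the percentage change in Y is approximately 2.00 times as large.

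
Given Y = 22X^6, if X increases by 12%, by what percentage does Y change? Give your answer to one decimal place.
97.4%

For Y = 22X^6:
If X → X(1 + 0.12)
Then Y → Y · (1 + 0.12)^6
     ≈ Y · 1.9738

Percentage change = ((1 + 0.12)^6 − 1) × 100% ≈ 97.4%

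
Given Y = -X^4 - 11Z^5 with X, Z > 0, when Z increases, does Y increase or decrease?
Y decreases

Taking the partial derivative:
∂Y/∂Z = -55Z^4

∂Y/∂Z = -55Z^4 < 0 (assuming positive values)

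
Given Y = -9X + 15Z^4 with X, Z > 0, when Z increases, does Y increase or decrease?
Y increases

Taking the partial derivative:
∂Y/∂Z = 60Z^3

∂Y/∂Z = 60Z^3 > 0 (assuming positive values)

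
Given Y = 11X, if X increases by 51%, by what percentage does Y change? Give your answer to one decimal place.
51.0%

For Y = 11X:
If X → X(1 + 0.51)
Then Y → Y · (1 + 0.51)^1
     = Y · 1.5100

Percentage change = ((1 + 0.51)^1 − 1) × 100% = 51.0%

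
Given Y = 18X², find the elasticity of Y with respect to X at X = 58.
Elasticity = 2

Elasticity = (dY/dX) · (X/Y)

dY/dX = 36·X
At X = 58: dY/dX = 2088, Y = 60552

Elasticity = 2088 · (58 / 60552) = 2

Interpretation: for a small percentage change in X, the percentage change in Y is approximately 2.00 times as large.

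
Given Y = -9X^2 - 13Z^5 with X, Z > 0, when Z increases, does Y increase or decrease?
Y decreases

Taking the partial derivative:
∂Y/∂Z = -65Z^4

∂Y/∂Z = -65Z^4 < 0 (assuming positive values)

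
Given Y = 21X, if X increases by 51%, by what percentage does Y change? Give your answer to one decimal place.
51.0%

For Y = 21X:
If X → X(1 + 0.51)
Then Y → Y · (1 + 0.51)^1
     = Y · 1.5100

Percentage change = ((1 + 0.51)^1 − 1) × 100% = 51.0%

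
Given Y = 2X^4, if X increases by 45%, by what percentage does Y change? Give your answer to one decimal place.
342.1%

For Y = 2X^4:
If X → X(1 + 0.45)
Then Y → Y · (1 + 0.45)^4
     ≈ Y · 4.4205

Percentage change = ((1 + 0.45)^4 − 1) × 100% ≈ 342.1%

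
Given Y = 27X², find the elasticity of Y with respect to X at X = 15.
Elasticity = 2

Elasticity = (dY/dX) · (X/Y)

dY/dX = 54·X
At X = 15: dY/dX = 810, Y = 6075

Elasticity = 810 · (15 / 6075) = 2

Interpretation: for a small percentage change in X, the percentage change in Y is approximately 2.00 times as large.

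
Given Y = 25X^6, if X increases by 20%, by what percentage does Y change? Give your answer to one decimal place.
198.6%

For Y = 25X^6:
If X → X(1 + 0.2)
Then Y → Y · (1 + 0.2)^6
     ≈ Y · 2.9860

Percentage change = ((1 + 0.2)^6 − 1) × 100% ≈ 198.6%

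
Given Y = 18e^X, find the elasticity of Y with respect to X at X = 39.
Elasticity = 39

Elasticity = (dY/dX) · (X/Y)

dY/dX = 18·e^X
At X = 39: dY/dX = 18·e^39, Y = 18·e^39

Elasticity = (18·e^39) · (39 / (18·e^39)) = 39

Interpretation: for a small percentage change in X, the percentage change in Y is approximately 39.00 times as large.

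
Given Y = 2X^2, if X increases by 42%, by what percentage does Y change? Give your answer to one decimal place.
101.6%

For Y = 2X^2:
If X → X(1 + 0.42)
Then Y → Y · (1 + 0.42)^2
     = Y · 2.0164

Percentage change = ((1 + 0.42)^2 − 1) × 100% ≈ 101.6%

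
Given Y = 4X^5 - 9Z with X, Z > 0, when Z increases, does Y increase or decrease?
Y decreases

Taking the partial derivative:
∂Y/∂Z = -9

∂Y/∂Z = -9 < 0 (assuming positive values)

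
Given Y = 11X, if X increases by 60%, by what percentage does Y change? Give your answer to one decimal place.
60.0%

For Y = 11X:
If X → X(1 + 0.6)
Then Y → Y · (1 + 0.6)^1
     = Y · 1.6000

Percentage change = ((1 + 0.6)^1 − 1) × 100% = 60.0%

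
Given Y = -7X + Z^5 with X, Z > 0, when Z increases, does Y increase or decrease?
Y increases

Taking the partial derivative:
∂Y/∂Z = 5Z^4

∂Y/∂Z = 5Z^4 > 0 (assuming positive values)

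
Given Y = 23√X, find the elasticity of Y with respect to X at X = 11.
Elasticity = 1/2

Elasticity = (dY/dX) · (X/Y)

dY/dX = 23/(2·√X)
At X = 11: dY/dX = 23·√11/22, Y = 23·√11

Elasticity = (23·√11/22) · (11 / (23·√11)) = 1/2

Interpretation: for a small percentage change in X, the percentage change in Y is approximately 0.50 times as large.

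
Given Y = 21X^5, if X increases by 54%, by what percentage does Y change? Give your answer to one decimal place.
766.2%

For Y = 21X^5:
If X → X(1 + 0.54)
Then Y → Y · (1 + 0.54)^5
     ≈ Y · 8.6617

Percentage change = ((1 + 0.54)^5 − 1) × 100% ≈ 766.2%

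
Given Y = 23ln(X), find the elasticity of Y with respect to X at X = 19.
Elasticity = 1/ln(19) ≈ 0.3396

Elasticity = (dY/dX) · (X/Y)

dY/dX = 23/X
At X = 19: dY/dX = 23/19, Y = 23·ln(19)

Elasticity = (23/19) · (19 / (23·ln(19))) = 1/ln(19) ≈ 0.3396

Interpretation: for a small percentage change in X, the percentage change in Y is approximately 0.34 times as large.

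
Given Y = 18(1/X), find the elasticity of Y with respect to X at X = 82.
Elasticity = -1

Elasticity = (dY/dX) · (X/Y)

dY/dX = -18/X²
At X = 82: dY/dX = -9/3362, Y = 9/41

Elasticity = (-9/3362) · (82 / (9/41)) = -1

Interpretation: for a small percentage change in X, the percentage change in Y is approximately -1.00 times as large.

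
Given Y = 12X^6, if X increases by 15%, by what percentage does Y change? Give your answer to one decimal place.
131.3%

For Y = 12X^6:
If X → X(1 + 0.15)
Then Y → Y · (1 + 0.15)^6
     ≈ Y · 2.3131

Percentage change = ((1 + 0.15)^6 − 1) × 100% ≈ 131.3%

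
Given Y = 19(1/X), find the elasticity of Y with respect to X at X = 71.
Elasticity = -1

Elasticity = (dY/dX) · (X/Y)

dY/dX = -19/X²
At X = 71: dY/dX = -19/5041, Y = 19/71

Elasticity = (-19/5041) · (71 / (19/71)) = -1

Interpretation: for a small percentage change in X, the percentage change in Y is approximately -1.00 times as large.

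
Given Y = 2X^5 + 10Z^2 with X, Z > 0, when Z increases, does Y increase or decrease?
Y increases

Taking the partial derivative:
∂Y/∂Z = 20Z

∂Y/∂Z = 20Z > 0 (assuming positive values)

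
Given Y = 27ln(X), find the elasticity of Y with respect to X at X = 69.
Elasticity = 1/ln(69) ≈ 0.2362

Elasticity = (dY/dX) · (X/Y)

dY/dX = 27/X
At X = 69: dY/dX = 9/23, Y = 27·ln(69)

Elasticity = (9/23) · (69 / (27·ln(69))) = 1/ln(69) ≈ 0.2362

Interpretation: for a small percentage change in X, the percentage change in Y is approximately 0.24 times as large.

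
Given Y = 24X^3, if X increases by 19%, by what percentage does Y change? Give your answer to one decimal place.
68.5%

For Y = 24X^3:
If X → X(1 + 0.19)
Then Y → Y · (1 + 0.19)^3
     ≈ Y · 1.6852

Percentage change = ((1 + 0.19)^3 − 1) × 100% ≈ 68.5%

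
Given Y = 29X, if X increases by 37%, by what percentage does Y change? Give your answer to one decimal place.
37.0%

For Y = 29X:
If X → X(1 + 0.37)
Then Y → Y · (1 + 0.37)^1
     = Y · 1.3700

Percentage change = ((1 + 0.37)^1 − 1) × 100% = 37.0%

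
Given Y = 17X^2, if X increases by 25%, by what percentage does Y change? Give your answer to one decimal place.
56.3%

For Y = 17X^2:
If X → X(1 + 0.25)
Then Y → Y · (1 + 0.25)^2
     = Y · 1.5625

Percentage change = ((1 + 0.25)^2 − 1) × 100% ≈ 56.3%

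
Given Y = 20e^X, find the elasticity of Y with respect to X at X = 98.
Elasticity = 98

Elasticity = (dY/dX) · (X/Y)

dY/dX = 20·e^X
At X = 98: dY/dX = 20·e^98, Y = 20·e^98

Elasticity = (20·e^98) · (98 / (20·e^98)) = 98

Interpretation: for a small percentage change in X, the percentage change in Y is approximately 98.00 times as large.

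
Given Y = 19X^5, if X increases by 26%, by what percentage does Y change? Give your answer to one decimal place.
217.6%

For Y = 19X^5:
If X → X(1 + 0.26)
Then Y → Y · (1 + 0.26)^5
     ≈ Y · 3.1758

Percentage change = ((1 + 0.26)^5 − 1) × 100% ≈ 217.6%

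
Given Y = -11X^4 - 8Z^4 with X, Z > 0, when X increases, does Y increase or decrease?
Y decreases

Taking the partial derivative:
∂Y/∂X = -44X^3

∂Y/∂X = -44X^3 < 0 (assuming positive values)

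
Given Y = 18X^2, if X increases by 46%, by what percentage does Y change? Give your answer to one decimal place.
113.2%

For Y = 18X^2:
If X → X(1 + 0.46)
Then Y → Y · (1 + 0.46)^2
     = Y · 2.1316

Percentage change = ((1 + 0.46)^2 − 1) × 100% ≈ 113.2%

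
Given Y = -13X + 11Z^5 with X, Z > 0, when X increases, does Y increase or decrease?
Y decreases

Taking the partial derivative:
∂Y/∂X = -13

∂Y/∂X = -13 < 0 (assuming positive values)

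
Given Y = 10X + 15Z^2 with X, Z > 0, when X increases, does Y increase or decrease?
Y increases

Taking the partial derivative:
∂Y/∂X = 10

∂Y/∂X = 10 > 0 (assuming positive values)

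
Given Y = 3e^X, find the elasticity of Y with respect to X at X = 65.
Elasticity = 65

Elasticity = (dY/dX) · (X/Y)

dY/dX = 3·e^X
At X = 65: dY/dX = 3·e^65, Y = 3·e^65

Elasticity = (3·e^65) · (65 / (3·e^65)) = 65

Interpretation: for a small percentage change in X, the percentage change in Y is approximately 65.00 times as large.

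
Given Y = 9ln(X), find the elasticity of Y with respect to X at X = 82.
Elasticity = 1/ln(82) ≈ 0.2269

Elasticity = (dY/dX) · (X/Y)

dY/dX = 9/X
At X = 82: dY/dX = 9/82, Y = 9·ln(82)

Elasticity = (9/82) · (82 / (9·ln(82))) = 1/ln(82) ≈ 0.2269

Interpretation: for a small percentage change in X, the percentage change in Y is approximately 0.23 times as large.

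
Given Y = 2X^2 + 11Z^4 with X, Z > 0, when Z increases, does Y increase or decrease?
Y increases

Taking the partial derivative:
∂Y/∂Z = 44Z^3

∂Y/∂Z = 44Z^3 > 0 (assuming positive values)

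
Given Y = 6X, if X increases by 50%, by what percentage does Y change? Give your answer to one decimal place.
50.0%

For Y = 6X:
If X → X(1 + 0.5)
Then Y → Y · (1 + 0.5)^1
     = Y · 1.5000

Percentage change = ((1 + 0.5)^1 − 1) × 100% = 50.0%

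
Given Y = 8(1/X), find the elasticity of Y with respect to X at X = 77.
Elasticity = -1

Elasticity = (dY/dX) · (X/Y)

dY/dX = -8/X²
At X = 77: dY/dX = -8/5929, Y = 8/77

Elasticity = (-8/5929) · (77 / (8/77)) = -1

Interpretation: for a small percentage change in X, the percentage change in Y is approximately -1.00 times as large.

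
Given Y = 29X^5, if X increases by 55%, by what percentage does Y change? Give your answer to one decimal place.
794.7%

For Y = 29X^5:
If X → X(1 + 0.55)
Then Y → Y · (1 + 0.55)^5
     ≈ Y · 8.9466

Percentage change = ((1 + 0.55)^5 − 1) × 100% ≈ 794.7%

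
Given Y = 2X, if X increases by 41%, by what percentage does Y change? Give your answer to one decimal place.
41.0%

For Y = 2X:
If X → X(1 + 0.41)
Then Y → Y · (1 + 0.41)^1
     = Y · 1.4100

Percentage change = ((1 + 0.41)^1 − 1) × 100% = 41.0%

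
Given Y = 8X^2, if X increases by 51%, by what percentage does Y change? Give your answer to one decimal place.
128.0%

For Y = 8X^2:
If X → X(1 + 0.51)
Then Y → Y · (1 + 0.51)^2
     = Y · 2.2801

Percentage change = ((1 + 0.51)^2 − 1) × 100% ≈ 128.0%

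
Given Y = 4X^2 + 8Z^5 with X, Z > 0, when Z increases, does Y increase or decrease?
Y increases

Taking the partial derivative:
∂Y/∂Z = 40Z^4

∂Y/∂Z = 40Z^4 > 0 (assuming positive values)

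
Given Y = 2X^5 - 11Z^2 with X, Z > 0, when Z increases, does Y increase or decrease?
Y decreases

Taking the partial derivative:
∂Y/∂Z = -22Z

∂Y/∂Z = -22Z < 0 (assuming positive values)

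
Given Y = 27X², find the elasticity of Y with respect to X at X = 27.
Elasticity = 2

Elasticity = (dY/dX) · (X/Y)

dY/dX = 54·X
At X = 27: dY/dX = 1458, Y = 19683

Elasticity = 1458 · (27 / 19683) = 2

Interpretation: for a small percentage change in X, the percentage change in Y is approximately 2.00 times as large.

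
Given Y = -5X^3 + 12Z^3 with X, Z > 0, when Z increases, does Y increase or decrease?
Y increases

Taking the partial derivative:
∂Y/∂Z = 36Z^2

∂Y/∂Z = 36Z^2 > 0 (assuming positive values)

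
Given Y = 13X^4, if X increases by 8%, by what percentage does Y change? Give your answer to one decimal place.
36.0%

For Y = 13X^4:
If X → X(1 + 0.08)
Then Y → Y · (1 + 0.08)^4
     ≈ Y · 1.3605

Percentage change = ((1 + 0.08)^4 − 1) × 100% ≈ 36.0%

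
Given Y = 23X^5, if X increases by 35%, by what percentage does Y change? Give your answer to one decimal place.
348.4%

For Y = 23X^5:
If X → X(1 + 0.35)
Then Y → Y · (1 + 0.35)^5
     ≈ Y · 4.4840

Percentage change = ((1 + 0.35)^5 − 1) × 100% ≈ 348.4%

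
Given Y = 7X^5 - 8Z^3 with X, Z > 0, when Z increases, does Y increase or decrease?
Y decreases

Taking the partial derivative:
∂Y/∂Z = -24Z^2

∂Y/∂Z = -24Z^2 < 0 (assuming positive values)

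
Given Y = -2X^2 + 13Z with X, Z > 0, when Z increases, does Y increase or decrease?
Y increases

Taking the partial derivative:
∂Y/∂Z = 13

∂Y/∂Z = 13 > 0 (assuming positive values)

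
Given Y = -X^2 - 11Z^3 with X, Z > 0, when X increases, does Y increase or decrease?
Y decreases

Taking the partial derivative:
∂Y/∂X = -2X

∂Y/∂X = -2X < 0 (assuming positive values)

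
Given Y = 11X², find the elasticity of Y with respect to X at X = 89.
Elasticity = 2

Elasticity = (dY/dX) · (X/Y)

dY/dX = 22·X
At X = 89: dY/dX = 1958, Y = 87131

Elasticity = 1958 · (89 / 87131) = 2

Interpretation: for a small percentage change in X, the percentage change in Y is approximately 2.00 times as large.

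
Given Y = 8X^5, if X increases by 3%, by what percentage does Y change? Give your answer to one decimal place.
15.9%

For Y = 8X^5:
If X → X(1 + 0.03)
Then Y → Y · (1 + 0.03)^5
     ≈ Y · 1.1593

Percentage change = ((1 + 0.03)^5 − 1) × 100% ≈ 15.9%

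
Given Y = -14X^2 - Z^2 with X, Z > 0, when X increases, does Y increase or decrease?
Y decreases

Taking the partial derivative:
∂Y/∂X = -28X

∂Y/∂X = -28X < 0 (assuming positive values)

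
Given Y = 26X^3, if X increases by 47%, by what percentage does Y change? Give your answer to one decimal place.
217.7%

For Y = 26X^3:
If X → X(1 + 0.47)
Then Y → Y · (1 + 0.47)^3
     ≈ Y · 3.1765

Percentage change = ((1 + 0.47)^3 − 1) × 100% ≈ 217.7%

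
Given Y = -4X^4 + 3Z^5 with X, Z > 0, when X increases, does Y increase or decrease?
Y decreases

Taking the partial derivative:
∂Y/∂X = -16X^3

∂Y/∂X = -16X^3 < 0 (assuming positive values)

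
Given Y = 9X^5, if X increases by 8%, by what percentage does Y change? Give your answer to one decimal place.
46.9%

For Y = 9X^5:
If X → X(1 + 0.08)
Then Y → Y · (1 + 0.08)^5
     ≈ Y · 1.4693

Percentage change = ((1 + 0.08)^5 − 1) × 100% ≈ 46.9%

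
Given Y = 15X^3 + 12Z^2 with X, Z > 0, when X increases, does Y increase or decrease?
Y increases

Taking the partial derivative:
∂Y/∂X = 45X^2

∂Y/∂X = 45X^2 > 0 (assuming positive values)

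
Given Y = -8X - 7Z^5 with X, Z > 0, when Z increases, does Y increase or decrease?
Y decreases

Taking the partial derivative:
∂Y/∂Z = -35Z^4

∂Y/∂Z = -35Z^4 < 0 (assuming positive values)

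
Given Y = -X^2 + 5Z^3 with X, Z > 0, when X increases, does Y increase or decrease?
Y decreases

Taking the partial derivative:
∂Y/∂X = -2X

∂Y/∂X = -2X < 0 (assuming positive values)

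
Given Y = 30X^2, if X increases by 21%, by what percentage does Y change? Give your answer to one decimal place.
46.4%

For Y = 30X^2:
If X → X(1 + 0.21)
Then Y → Y · (1 + 0.21)^2
     = Y · 1.4641

Percentage change = ((1 + 0.21)^2 − 1) × 100% ≈ 46.4%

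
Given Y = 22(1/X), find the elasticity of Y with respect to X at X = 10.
Elasticity = -1

Elasticity = (dY/dX) · (X/Y)

dY/dX = -22/X²
At X = 10: dY/dX = -11/50, Y = 11/5

Elasticity = (-11/50) · (10 / (11/5)) = -1

Interpretation: for a small percentage change in X, the percentage change in Y is approximately -1.00 times as large.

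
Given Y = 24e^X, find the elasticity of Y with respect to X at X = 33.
Elasticity = 33

Elasticity = (dY/dX) · (X/Y)

dY/dX = 24·e^X
At X = 33: dY/dX = 24·e^33, Y = 24·e^33

Elasticity = (24·e^33) · (33 / (24·e^33)) = 33

Interpretation: for a small percentage change in X, the percentage change in Y is approximately 33.00 times as large.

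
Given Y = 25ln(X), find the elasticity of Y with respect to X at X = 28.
Elasticity = 1/ln(28) ≈ 0.3001

Elasticity = (dY/dX) · (X/Y)

dY/dX = 25/X
At X = 28: dY/dX = 25/28, Y = 25·ln(28)

Elasticity = (25/28) · (28 / (25·ln(28))) = 1/ln(28) ≈ 0.3001

Interpretation: for a small percentage change in X, the percentage change in Y is approximately 0.30 times as large.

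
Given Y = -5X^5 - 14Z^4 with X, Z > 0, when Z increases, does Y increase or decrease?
Y decreases

Taking the partial derivative:
∂Y/∂Z = -56Z^3

∂Y/∂Z = -56Z^3 < 0 (assuming positive values)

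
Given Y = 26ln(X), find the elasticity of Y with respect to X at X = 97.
Elasticity = 1/ln(97) ≈ 0.2186

Elasticity = (dY/dX) · (X/Y)

dY/dX = 26/X
At X = 97: dY/dX = 26/97, Y = 26·ln(97)

Elasticity = (26/97) · (97 / (26·ln(97))) = 1/ln(97) ≈ 0.2186

Interpretation: for a small percentage change in X, the percentage change in Y is approximately 0.22 times as large.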